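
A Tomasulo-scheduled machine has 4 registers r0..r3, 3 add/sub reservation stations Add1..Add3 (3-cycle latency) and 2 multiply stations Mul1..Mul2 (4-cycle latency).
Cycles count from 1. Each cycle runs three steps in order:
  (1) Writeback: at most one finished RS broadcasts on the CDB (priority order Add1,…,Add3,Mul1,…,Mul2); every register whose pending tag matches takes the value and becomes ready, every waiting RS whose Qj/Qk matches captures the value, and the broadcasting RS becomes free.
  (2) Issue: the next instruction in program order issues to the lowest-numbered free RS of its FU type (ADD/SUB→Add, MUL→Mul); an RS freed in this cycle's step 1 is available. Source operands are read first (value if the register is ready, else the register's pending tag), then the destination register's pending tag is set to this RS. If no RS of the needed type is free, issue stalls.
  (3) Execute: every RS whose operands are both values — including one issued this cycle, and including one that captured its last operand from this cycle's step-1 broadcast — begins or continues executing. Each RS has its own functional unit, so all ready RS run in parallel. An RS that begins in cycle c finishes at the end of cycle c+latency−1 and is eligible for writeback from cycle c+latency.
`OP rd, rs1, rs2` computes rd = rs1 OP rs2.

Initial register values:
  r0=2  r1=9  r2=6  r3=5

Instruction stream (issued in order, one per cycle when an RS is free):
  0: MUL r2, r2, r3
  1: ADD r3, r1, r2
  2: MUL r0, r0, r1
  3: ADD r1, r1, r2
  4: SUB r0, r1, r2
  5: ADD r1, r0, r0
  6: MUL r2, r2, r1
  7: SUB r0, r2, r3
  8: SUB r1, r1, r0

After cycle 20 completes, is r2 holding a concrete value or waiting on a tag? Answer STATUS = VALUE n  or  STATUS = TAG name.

STATUS = VALUE 540

cycle 1: issue MUL r2<-Mul1 // r0:2,r1:9,r2:Mul1,r3:5
cycle 2: issue ADD r3<-Add1 // r0:2,r1:9,r2:Mul1,r3:Add1
cycle 3: issue MUL r0<-Mul2 // r0:Mul2,r1:9,r2:Mul1,r3:Add1
cycle 4: issue ADD r1<-Add2 // r0:Mul2,r1:Add2,r2:Mul1,r3:Add1
cycle 5: CDB Mul1=30; issue SUB r0<-Add3 // r0:Add3,r1:Add2,r2:30,r3:Add1
cycle 6: stall // r0:Add3,r1:Add2,r2:30,r3:Add1
cycle 7: CDB Mul2=18; stall // r0:Add3,r1:Add2,r2:30,r3:Add1
cycle 8: CDB Add1=39; issue ADD r1<-Add1 // r0:Add3,r1:Add1,r2:30,r3:39
cycle 9: CDB Add2=39; issue MUL r2<-Mul1 // r0:Add3,r1:Add1,r2:Mul1,r3:39
cycle 10: issue SUB r0<-Add2 // r0:Add2,r1:Add1,r2:Mul1,r3:39
cycle 11: stall // r0:Add2,r1:Add1,r2:Mul1,r3:39
cycle 12: CDB Add3=9; issue SUB r1<-Add3 // r0:Add2,r1:Add3,r2:Mul1,r3:39
cycle 13: - // r0:Add2,r1:Add3,r2:Mul1,r3:39
cycle 14: - // r0:Add2,r1:Add3,r2:Mul1,r3:39
cycle 15: CDB Add1=18 // r0:Add2,r1:Add3,r2:Mul1,r3:39
cycle 16: - // r0:Add2,r1:Add3,r2:Mul1,r3:39
cycle 17: - // r0:Add2,r1:Add3,r2:Mul1,r3:39
cycle 18: - // r0:Add2,r1:Add3,r2:Mul1,r3:39
cycle 19: CDB Mul1=540 // r0:Add2,r1:Add3,r2:540,r3:39
cycle 20: - // r0:Add2,r1:Add3,r2:540,r3:39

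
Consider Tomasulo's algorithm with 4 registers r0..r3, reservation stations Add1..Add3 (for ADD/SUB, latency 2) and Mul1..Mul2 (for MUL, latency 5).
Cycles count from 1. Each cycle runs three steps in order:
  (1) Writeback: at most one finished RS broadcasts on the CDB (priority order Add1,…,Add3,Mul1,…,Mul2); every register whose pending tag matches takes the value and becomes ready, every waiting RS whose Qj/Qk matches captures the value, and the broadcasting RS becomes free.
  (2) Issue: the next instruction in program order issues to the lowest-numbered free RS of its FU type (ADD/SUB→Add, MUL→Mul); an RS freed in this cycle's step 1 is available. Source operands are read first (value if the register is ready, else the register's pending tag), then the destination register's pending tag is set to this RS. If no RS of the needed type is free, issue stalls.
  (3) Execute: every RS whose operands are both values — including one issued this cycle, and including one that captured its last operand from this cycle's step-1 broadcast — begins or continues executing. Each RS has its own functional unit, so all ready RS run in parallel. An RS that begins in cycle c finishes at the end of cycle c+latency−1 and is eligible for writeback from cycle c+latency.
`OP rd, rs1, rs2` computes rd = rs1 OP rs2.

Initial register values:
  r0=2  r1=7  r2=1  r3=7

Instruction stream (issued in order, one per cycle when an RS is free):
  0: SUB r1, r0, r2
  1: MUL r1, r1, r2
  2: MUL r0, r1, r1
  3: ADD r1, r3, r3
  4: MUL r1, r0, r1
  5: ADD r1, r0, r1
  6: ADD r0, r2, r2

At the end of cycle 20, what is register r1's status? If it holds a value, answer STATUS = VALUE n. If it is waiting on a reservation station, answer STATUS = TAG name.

  c1: issue SUB r1<-Add1  regs: r0:2,r1:Add1,r2:1,r3:7
  c2: issue MUL r1<-Mul1  regs: r0:2,r1:Mul1,r2:1,r3:7
  c3: CDB Add1=1; issue MUL r0<-Mul2  regs: r0:Mul2,r1:Mul1,r2:1,r3:7
  c4: issue ADD r1<-Add1  regs: r0:Mul2,r1:Add1,r2:1,r3:7
  c5: stall  regs: r0:Mul2,r1:Add1,r2:1,r3:7
  c6: CDB Add1=14; stall  regs: r0:Mul2,r1:14,r2:1,r3:7
  c7: stall  regs: r0:Mul2,r1:14,r2:1,r3:7
  c8: CDB Mul1=1; issue MUL r1<-Mul1  regs: r0:Mul2,r1:Mul1,r2:1,r3:7
  c9: issue ADD r1<-Add1  regs: r0:Mul2,r1:Add1,r2:1,r3:7
  c10: issue ADD r0<-Add2  regs: r0:Add2,r1:Add1,r2:1,r3:7
  c11: -  regs: r0:Add2,r1:Add1,r2:1,r3:7
  c12: CDB Add2=2  regs: r0:2,r1:Add1,r2:1,r3:7
  c13: CDB Mul2=1  regs: r0:2,r1:Add1,r2:1,r3:7
  c14: -  regs: r0:2,r1:Add1,r2:1,r3:7
  c15: -  regs: r0:2,r1:Add1,r2:1,r3:7
  c16: -  regs: r0:2,r1:Add1,r2:1,r3:7
  c17: -  regs: r0:2,r1:Add1,r2:1,r3:7
  c18: CDB Mul1=14  regs: r0:2,r1:Add1,r2:1,r3:7
  c19: -  regs: r0:2,r1:Add1,r2:1,r3:7
  c20: CDB Add1=15  regs: r0:2,r1:15,r2:1,r3:7

STATUS = VALUE 15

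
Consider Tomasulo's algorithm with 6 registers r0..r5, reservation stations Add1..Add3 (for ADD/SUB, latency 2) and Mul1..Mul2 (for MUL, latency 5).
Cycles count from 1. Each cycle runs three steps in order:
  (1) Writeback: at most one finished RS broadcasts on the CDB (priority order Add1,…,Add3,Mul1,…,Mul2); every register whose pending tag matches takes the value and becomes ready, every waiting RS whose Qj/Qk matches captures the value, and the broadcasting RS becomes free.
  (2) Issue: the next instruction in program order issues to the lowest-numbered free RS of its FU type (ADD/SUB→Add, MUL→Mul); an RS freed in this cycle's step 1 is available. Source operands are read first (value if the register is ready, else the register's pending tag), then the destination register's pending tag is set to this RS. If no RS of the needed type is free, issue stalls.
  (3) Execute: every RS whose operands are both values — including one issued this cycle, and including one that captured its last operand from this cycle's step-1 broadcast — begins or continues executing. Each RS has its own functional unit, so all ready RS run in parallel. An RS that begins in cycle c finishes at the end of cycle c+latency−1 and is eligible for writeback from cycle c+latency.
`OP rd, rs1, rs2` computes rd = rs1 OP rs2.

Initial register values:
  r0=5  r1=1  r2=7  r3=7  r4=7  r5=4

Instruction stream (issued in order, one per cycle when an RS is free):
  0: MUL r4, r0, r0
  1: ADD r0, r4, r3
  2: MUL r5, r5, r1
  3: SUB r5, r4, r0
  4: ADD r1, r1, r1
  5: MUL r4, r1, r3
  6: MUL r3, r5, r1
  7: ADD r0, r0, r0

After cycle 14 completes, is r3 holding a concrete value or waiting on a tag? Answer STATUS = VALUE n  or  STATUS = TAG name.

STATUS = TAG Mul2

  c1: issue MUL r4<-Mul1  regs: r0:5,r1:1,r2:7,r3:7,r4:Mul1,r5:4
  c2: issue ADD r0<-Add1  regs: r0:Add1,r1:1,r2:7,r3:7,r4:Mul1,r5:4
  c3: issue MUL r5<-Mul2  regs: r0:Add1,r1:1,r2:7,r3:7,r4:Mul1,r5:Mul2
  c4: issue SUB r5<-Add2  regs: r0:Add1,r1:1,r2:7,r3:7,r4:Mul1,r5:Add2
  c5: issue ADD r1<-Add3  regs: r0:Add1,r1:Add3,r2:7,r3:7,r4:Mul1,r5:Add2
  c6: CDB Mul1=25; issue MUL r4<-Mul1  regs: r0:Add1,r1:Add3,r2:7,r3:7,r4:Mul1,r5:Add2
  c7: CDB Add3=2; stall  regs: r0:Add1,r1:2,r2:7,r3:7,r4:Mul1,r5:Add2
  c8: CDB Add1=32; stall  regs: r0:32,r1:2,r2:7,r3:7,r4:Mul1,r5:Add2
  c9: CDB Mul2=4; issue MUL r3<-Mul2  regs: r0:32,r1:2,r2:7,r3:Mul2,r4:Mul1,r5:Add2
  c10: CDB Add2=-7; issue ADD r0<-Add1  regs: r0:Add1,r1:2,r2:7,r3:Mul2,r4:Mul1,r5:-7
  c11: -  regs: r0:Add1,r1:2,r2:7,r3:Mul2,r4:Mul1,r5:-7
  c12: CDB Add1=64  regs: r0:64,r1:2,r2:7,r3:Mul2,r4:Mul1,r5:-7
  c13: CDB Mul1=14  regs: r0:64,r1:2,r2:7,r3:Mul2,r4:14,r5:-7
  c14: -  regs: r0:64,r1:2,r2:7,r3:Mul2,r4:14,r5:-7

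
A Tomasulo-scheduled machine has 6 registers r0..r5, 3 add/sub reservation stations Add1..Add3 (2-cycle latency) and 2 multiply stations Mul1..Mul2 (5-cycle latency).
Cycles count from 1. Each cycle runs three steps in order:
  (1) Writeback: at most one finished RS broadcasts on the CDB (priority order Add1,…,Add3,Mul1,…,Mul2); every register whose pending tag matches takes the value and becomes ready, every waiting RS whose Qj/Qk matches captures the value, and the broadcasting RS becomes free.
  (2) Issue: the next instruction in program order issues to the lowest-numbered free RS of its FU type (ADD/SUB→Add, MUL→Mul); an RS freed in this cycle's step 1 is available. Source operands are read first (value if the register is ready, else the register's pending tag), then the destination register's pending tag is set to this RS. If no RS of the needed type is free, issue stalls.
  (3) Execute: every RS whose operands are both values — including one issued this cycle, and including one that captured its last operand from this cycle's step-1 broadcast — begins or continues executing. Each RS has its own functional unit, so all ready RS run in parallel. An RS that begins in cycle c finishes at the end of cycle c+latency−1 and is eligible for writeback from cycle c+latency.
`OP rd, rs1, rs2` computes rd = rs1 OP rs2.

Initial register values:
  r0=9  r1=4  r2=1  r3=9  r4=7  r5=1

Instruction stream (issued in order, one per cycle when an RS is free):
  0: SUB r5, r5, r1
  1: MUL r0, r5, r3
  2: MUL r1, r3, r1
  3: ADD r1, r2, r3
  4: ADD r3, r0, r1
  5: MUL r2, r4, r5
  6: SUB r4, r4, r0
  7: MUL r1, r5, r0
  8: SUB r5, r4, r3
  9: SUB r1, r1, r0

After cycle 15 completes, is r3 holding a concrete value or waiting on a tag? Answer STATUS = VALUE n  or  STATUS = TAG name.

cycle 1: issue SUB r5<-Add1 // r0:9,r1:4,r2:1,r3:9,r4:7,r5:Add1
cycle 2: issue MUL r0<-Mul1 // r0:Mul1,r1:4,r2:1,r3:9,r4:7,r5:Add1
cycle 3: CDB Add1=-3; issue MUL r1<-Mul2 // r0:Mul1,r1:Mul2,r2:1,r3:9,r4:7,r5:-3
cycle 4: issue ADD r1<-Add1 // r0:Mul1,r1:Add1,r2:1,r3:9,r4:7,r5:-3
cycle 5: issue ADD r3<-Add2 // r0:Mul1,r1:Add1,r2:1,r3:Add2,r4:7,r5:-3
cycle 6: CDB Add1=10; stall // r0:Mul1,r1:10,r2:1,r3:Add2,r4:7,r5:-3
cycle 7: stall // r0:Mul1,r1:10,r2:1,r3:Add2,r4:7,r5:-3
cycle 8: CDB Mul1=-27; issue MUL r2<-Mul1 // r0:-27,r1:10,r2:Mul1,r3:Add2,r4:7,r5:-3
cycle 9: CDB Mul2=36; issue SUB r4<-Add1 // r0:-27,r1:10,r2:Mul1,r3:Add2,r4:Add1,r5:-3
cycle 10: CDB Add2=-17; issue MUL r1<-Mul2 // r0:-27,r1:Mul2,r2:Mul1,r3:-17,r4:Add1,r5:-3
cycle 11: CDB Add1=34; issue SUB r5<-Add1 // r0:-27,r1:Mul2,r2:Mul1,r3:-17,r4:34,r5:Add1
cycle 12: issue SUB r1<-Add2 // r0:-27,r1:Add2,r2:Mul1,r3:-17,r4:34,r5:Add1
cycle 13: CDB Add1=51 // r0:-27,r1:Add2,r2:Mul1,r3:-17,r4:34,r5:51
cycle 14: CDB Mul1=-21 // r0:-27,r1:Add2,r2:-21,r3:-17,r4:34,r5:51
cycle 15: CDB Mul2=81 // r0:-27,r1:Add2,r2:-21,r3:-17,r4:34,r5:51

STATUS = VALUE -17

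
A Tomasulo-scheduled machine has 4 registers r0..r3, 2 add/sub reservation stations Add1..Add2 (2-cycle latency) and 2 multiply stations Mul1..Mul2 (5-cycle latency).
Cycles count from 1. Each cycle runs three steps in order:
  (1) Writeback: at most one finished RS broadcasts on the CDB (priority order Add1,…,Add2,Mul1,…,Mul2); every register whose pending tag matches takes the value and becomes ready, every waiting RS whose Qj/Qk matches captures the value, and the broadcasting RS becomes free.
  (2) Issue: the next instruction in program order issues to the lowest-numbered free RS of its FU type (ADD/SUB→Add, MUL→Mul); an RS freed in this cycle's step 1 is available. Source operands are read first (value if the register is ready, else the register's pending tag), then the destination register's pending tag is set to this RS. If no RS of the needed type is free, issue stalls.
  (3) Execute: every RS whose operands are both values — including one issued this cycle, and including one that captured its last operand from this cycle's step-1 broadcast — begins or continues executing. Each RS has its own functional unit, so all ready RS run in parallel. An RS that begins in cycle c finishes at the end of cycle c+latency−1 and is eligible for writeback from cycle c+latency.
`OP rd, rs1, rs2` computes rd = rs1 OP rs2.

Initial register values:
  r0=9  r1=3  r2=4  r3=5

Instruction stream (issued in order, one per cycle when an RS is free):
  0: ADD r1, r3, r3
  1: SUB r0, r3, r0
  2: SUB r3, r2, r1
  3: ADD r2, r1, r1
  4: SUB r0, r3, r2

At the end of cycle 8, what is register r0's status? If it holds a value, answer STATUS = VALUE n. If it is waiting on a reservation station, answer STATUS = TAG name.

STATUS = VALUE -26

  c1: issue ADD r1<-Add1  regs: r0:9,r1:Add1,r2:4,r3:5
  c2: issue SUB r0<-Add2  regs: r0:Add2,r1:Add1,r2:4,r3:5
  c3: CDB Add1=10; issue SUB r3<-Add1  regs: r0:Add2,r1:10,r2:4,r3:Add1
  c4: CDB Add2=-4; issue ADD r2<-Add2  regs: r0:-4,r1:10,r2:Add2,r3:Add1
  c5: CDB Add1=-6; issue SUB r0<-Add1  regs: r0:Add1,r1:10,r2:Add2,r3:-6
  c6: CDB Add2=20  regs: r0:Add1,r1:10,r2:20,r3:-6
  c7: -  regs: r0:Add1,r1:10,r2:20,r3:-6
  c8: CDB Add1=-26  regs: r0:-26,r1:10,r2:20,r3:-6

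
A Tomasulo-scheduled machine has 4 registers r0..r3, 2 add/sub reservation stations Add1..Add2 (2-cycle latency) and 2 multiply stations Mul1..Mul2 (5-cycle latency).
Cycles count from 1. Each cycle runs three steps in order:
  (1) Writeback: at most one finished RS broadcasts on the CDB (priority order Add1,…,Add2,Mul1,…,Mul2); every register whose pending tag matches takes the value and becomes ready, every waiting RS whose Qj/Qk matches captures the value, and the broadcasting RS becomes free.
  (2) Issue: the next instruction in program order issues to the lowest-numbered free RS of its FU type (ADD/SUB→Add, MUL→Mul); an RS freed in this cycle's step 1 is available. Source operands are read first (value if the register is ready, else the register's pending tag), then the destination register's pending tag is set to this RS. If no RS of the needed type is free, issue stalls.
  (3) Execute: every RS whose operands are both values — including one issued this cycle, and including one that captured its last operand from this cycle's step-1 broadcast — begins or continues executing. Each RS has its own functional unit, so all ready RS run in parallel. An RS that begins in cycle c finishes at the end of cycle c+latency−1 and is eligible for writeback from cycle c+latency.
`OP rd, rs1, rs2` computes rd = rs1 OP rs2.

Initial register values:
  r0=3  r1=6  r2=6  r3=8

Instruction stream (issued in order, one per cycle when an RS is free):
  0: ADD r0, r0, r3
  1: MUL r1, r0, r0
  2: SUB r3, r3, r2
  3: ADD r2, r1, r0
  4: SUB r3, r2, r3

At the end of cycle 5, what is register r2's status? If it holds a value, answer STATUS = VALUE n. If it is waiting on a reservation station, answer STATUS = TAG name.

STATUS = TAG Add2

cycle 1: issue ADD r0<-Add1 // r0:Add1,r1:6,r2:6,r3:8
cycle 2: issue MUL r1<-Mul1 // r0:Add1,r1:Mul1,r2:6,r3:8
cycle 3: CDB Add1=11; issue SUB r3<-Add1 // r0:11,r1:Mul1,r2:6,r3:Add1
cycle 4: issue ADD r2<-Add2 // r0:11,r1:Mul1,r2:Add2,r3:Add1
cycle 5: CDB Add1=2; issue SUB r3<-Add1 // r0:11,r1:Mul1,r2:Add2,r3:Add1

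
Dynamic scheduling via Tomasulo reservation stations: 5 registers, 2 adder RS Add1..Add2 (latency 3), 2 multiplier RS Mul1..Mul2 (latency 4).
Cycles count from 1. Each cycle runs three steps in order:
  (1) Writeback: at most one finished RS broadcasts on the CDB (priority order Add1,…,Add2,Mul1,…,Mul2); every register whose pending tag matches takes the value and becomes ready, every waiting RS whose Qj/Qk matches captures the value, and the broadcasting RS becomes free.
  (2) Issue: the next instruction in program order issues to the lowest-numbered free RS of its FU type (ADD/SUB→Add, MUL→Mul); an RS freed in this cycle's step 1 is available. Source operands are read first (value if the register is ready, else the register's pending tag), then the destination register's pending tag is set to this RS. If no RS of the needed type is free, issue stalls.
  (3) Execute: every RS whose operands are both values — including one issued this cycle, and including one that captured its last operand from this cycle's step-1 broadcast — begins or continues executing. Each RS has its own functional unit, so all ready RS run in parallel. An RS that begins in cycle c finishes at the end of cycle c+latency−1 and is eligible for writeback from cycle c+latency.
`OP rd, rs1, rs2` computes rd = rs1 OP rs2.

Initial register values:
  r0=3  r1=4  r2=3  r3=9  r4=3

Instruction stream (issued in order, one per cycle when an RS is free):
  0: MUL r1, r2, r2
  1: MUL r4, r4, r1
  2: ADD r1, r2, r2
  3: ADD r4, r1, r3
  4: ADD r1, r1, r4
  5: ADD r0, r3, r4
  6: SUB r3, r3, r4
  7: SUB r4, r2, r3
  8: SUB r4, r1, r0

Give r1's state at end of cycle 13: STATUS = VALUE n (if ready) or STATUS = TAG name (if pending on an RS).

STATUS = VALUE 21

  c1: issue MUL r1<-Mul1  regs: r0:3,r1:Mul1,r2:3,r3:9,r4:3
  c2: issue MUL r4<-Mul2  regs: r0:3,r1:Mul1,r2:3,r3:9,r4:Mul2
  c3: issue ADD r1<-Add1  regs: r0:3,r1:Add1,r2:3,r3:9,r4:Mul2
  c4: issue ADD r4<-Add2  regs: r0:3,r1:Add1,r2:3,r3:9,r4:Add2
  c5: CDB Mul1=9; stall  regs: r0:3,r1:Add1,r2:3,r3:9,r4:Add2
  c6: CDB Add1=6; issue ADD r1<-Add1  regs: r0:3,r1:Add1,r2:3,r3:9,r4:Add2
  c7: stall  regs: r0:3,r1:Add1,r2:3,r3:9,r4:Add2
  c8: stall  regs: r0:3,r1:Add1,r2:3,r3:9,r4:Add2
  c9: CDB Add2=15; issue ADD r0<-Add2  regs: r0:Add2,r1:Add1,r2:3,r3:9,r4:15
  c10: CDB Mul2=27; stall  regs: r0:Add2,r1:Add1,r2:3,r3:9,r4:15
  c11: stall  regs: r0:Add2,r1:Add1,r2:3,r3:9,r4:15
  c12: CDB Add1=21; issue SUB r3<-Add1  regs: r0:Add2,r1:21,r2:3,r3:Add1,r4:15
  c13: CDB Add2=24; issue SUB r4<-Add2  regs: r0:24,r1:21,r2:3,r3:Add1,r4:Add2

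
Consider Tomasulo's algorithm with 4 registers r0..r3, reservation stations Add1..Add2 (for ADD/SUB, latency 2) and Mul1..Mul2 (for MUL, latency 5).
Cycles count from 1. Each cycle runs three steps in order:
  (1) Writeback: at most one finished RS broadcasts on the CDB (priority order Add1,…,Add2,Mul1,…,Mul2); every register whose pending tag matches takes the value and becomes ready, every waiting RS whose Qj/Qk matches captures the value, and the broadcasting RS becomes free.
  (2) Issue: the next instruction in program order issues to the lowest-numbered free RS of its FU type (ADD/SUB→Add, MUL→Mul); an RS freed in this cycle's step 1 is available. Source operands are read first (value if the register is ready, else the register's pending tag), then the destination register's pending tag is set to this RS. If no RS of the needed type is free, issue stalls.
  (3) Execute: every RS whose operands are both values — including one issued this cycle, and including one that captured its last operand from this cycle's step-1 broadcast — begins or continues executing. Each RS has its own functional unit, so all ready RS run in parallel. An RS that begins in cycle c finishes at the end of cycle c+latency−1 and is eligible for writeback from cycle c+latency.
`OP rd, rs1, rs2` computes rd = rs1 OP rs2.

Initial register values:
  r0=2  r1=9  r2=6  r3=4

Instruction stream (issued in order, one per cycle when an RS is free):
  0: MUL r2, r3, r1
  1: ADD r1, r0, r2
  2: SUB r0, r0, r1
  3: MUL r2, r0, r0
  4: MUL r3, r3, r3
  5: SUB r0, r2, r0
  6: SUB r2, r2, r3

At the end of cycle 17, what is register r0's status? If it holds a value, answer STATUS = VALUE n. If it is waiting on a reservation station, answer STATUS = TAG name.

STATUS = VALUE 1332

c1: issue MUL r2<-Mul1 | r0:2,r1:9,r2:Mul1,r3:4
c2: issue ADD r1<-Add1 | r0:2,r1:Add1,r2:Mul1,r3:4
c3: issue SUB r0<-Add2 | r0:Add2,r1:Add1,r2:Mul1,r3:4
c4: issue MUL r2<-Mul2 | r0:Add2,r1:Add1,r2:Mul2,r3:4
c5: stall | r0:Add2,r1:Add1,r2:Mul2,r3:4
c6: CDB Mul1=36; issue MUL r3<-Mul1 | r0:Add2,r1:Add1,r2:Mul2,r3:Mul1
c7: stall | r0:Add2,r1:Add1,r2:Mul2,r3:Mul1
c8: CDB Add1=38; issue SUB r0<-Add1 | r0:Add1,r1:38,r2:Mul2,r3:Mul1
c9: stall | r0:Add1,r1:38,r2:Mul2,r3:Mul1
c10: CDB Add2=-36; issue SUB r2<-Add2 | r0:Add1,r1:38,r2:Add2,r3:Mul1
c11: CDB Mul1=16 | r0:Add1,r1:38,r2:Add2,r3:16
c12: - | r0:Add1,r1:38,r2:Add2,r3:16
c13: - | r0:Add1,r1:38,r2:Add2,r3:16
c14: - | r0:Add1,r1:38,r2:Add2,r3:16
c15: CDB Mul2=1296 | r0:Add1,r1:38,r2:Add2,r3:16
c16: - | r0:Add1,r1:38,r2:Add2,r3:16
c17: CDB Add1=1332 | r0:1332,r1:38,r2:Add2,r3:16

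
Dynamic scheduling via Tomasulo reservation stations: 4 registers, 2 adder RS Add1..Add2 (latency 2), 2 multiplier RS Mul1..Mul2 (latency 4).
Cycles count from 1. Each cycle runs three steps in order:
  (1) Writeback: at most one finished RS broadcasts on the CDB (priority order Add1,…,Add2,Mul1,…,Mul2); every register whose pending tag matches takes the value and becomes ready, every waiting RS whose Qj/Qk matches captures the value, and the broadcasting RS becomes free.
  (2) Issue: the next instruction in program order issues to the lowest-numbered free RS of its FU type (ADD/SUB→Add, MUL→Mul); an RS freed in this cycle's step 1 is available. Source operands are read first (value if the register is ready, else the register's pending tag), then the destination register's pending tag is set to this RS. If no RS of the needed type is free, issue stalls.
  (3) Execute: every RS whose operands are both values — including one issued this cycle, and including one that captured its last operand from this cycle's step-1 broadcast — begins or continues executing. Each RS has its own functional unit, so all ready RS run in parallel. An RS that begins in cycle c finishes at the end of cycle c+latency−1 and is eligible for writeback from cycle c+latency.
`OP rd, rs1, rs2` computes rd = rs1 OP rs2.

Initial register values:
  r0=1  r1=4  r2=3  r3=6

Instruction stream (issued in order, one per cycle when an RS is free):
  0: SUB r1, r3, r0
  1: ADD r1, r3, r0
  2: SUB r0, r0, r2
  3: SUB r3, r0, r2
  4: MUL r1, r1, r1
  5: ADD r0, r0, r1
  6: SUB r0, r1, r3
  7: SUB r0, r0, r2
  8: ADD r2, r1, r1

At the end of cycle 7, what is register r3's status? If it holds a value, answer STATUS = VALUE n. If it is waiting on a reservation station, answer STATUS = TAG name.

cycle 1: issue SUB r1<-Add1 // r0:1,r1:Add1,r2:3,r3:6
cycle 2: issue ADD r1<-Add2 // r0:1,r1:Add2,r2:3,r3:6
cycle 3: CDB Add1=5; issue SUB r0<-Add1 // r0:Add1,r1:Add2,r2:3,r3:6
cycle 4: CDB Add2=7; issue SUB r3<-Add2 // r0:Add1,r1:7,r2:3,r3:Add2
cycle 5: CDB Add1=-2; issue MUL r1<-Mul1 // r0:-2,r1:Mul1,r2:3,r3:Add2
cycle 6: issue ADD r0<-Add1 // r0:Add1,r1:Mul1,r2:3,r3:Add2
cycle 7: CDB Add2=-5; issue SUB r0<-Add2 // r0:Add2,r1:Mul1,r2:3,r3:-5

STATUS = VALUE -5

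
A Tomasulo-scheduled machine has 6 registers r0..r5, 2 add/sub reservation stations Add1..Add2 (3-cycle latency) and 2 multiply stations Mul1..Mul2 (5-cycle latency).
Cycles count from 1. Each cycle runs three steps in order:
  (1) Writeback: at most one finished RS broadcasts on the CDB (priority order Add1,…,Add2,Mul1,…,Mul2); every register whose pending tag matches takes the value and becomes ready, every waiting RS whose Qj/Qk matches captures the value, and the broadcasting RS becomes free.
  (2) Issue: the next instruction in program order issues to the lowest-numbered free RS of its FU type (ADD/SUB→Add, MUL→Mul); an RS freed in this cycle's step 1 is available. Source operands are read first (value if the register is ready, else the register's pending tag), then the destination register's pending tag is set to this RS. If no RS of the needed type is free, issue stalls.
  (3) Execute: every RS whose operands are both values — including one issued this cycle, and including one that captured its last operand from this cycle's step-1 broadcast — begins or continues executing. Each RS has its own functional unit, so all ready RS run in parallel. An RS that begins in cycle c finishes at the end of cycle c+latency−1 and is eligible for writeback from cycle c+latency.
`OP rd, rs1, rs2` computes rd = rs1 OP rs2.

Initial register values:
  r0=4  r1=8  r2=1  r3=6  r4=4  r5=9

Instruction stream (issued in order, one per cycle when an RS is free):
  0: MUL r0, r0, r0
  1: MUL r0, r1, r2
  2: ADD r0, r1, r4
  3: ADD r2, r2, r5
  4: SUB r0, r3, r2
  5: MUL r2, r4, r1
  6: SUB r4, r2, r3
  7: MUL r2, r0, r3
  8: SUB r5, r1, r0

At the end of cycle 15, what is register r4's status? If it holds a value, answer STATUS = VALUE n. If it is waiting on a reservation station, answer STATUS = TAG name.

c1: issue MUL r0<-Mul1 | r0:Mul1,r1:8,r2:1,r3:6,r4:4,r5:9
c2: issue MUL r0<-Mul2 | r0:Mul2,r1:8,r2:1,r3:6,r4:4,r5:9
c3: issue ADD r0<-Add1 | r0:Add1,r1:8,r2:1,r3:6,r4:4,r5:9
c4: issue ADD r2<-Add2 | r0:Add1,r1:8,r2:Add2,r3:6,r4:4,r5:9
c5: stall | r0:Add1,r1:8,r2:Add2,r3:6,r4:4,r5:9
c6: CDB Add1=12; issue SUB r0<-Add1 | r0:Add1,r1:8,r2:Add2,r3:6,r4:4,r5:9
c7: CDB Add2=10; stall | r0:Add1,r1:8,r2:10,r3:6,r4:4,r5:9
c8: CDB Mul1=16; issue MUL r2<-Mul1 | r0:Add1,r1:8,r2:Mul1,r3:6,r4:4,r5:9
c9: CDB Mul2=8; issue SUB r4<-Add2 | r0:Add1,r1:8,r2:Mul1,r3:6,r4:Add2,r5:9
c10: CDB Add1=-4; issue MUL r2<-Mul2 | r0:-4,r1:8,r2:Mul2,r3:6,r4:Add2,r5:9
c11: issue SUB r5<-Add1 | r0:-4,r1:8,r2:Mul2,r3:6,r4:Add2,r5:Add1
c12: - | r0:-4,r1:8,r2:Mul2,r3:6,r4:Add2,r5:Add1
c13: CDB Mul1=32 | r0:-4,r1:8,r2:Mul2,r3:6,r4:Add2,r5:Add1
c14: CDB Add1=12 | r0:-4,r1:8,r2:Mul2,r3:6,r4:Add2,r5:12
c15: CDB Mul2=-24 | r0:-4,r1:8,r2:-24,r3:6,r4:Add2,r5:12

STATUS = TAG Add2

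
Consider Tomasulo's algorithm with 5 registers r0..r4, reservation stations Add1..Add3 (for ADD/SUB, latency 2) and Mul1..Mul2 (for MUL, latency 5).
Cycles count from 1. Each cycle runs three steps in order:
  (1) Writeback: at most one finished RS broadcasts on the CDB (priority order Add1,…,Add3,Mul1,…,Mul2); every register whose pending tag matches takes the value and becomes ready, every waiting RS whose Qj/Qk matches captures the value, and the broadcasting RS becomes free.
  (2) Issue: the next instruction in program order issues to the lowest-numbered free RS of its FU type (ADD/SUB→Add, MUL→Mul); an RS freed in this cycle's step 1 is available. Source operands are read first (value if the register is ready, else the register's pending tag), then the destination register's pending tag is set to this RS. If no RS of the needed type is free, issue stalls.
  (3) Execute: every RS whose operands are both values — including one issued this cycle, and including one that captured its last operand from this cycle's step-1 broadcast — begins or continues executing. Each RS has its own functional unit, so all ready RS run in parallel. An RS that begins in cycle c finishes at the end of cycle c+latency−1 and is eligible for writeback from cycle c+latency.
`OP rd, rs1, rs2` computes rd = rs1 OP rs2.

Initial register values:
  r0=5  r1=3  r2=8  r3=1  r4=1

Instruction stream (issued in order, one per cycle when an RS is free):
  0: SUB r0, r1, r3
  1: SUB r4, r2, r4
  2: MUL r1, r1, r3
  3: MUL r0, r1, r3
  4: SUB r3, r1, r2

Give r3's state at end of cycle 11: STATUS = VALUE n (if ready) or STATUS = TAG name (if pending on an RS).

STATUS = VALUE -5

  c1: issue SUB r0<-Add1  regs: r0:Add1,r1:3,r2:8,r3:1,r4:1
  c2: issue SUB r4<-Add2  regs: r0:Add1,r1:3,r2:8,r3:1,r4:Add2
  c3: CDB Add1=2; issue MUL r1<-Mul1  regs: r0:2,r1:Mul1,r2:8,r3:1,r4:Add2
  c4: CDB Add2=7; issue MUL r0<-Mul2  regs: r0:Mul2,r1:Mul1,r2:8,r3:1,r4:7
  c5: issue SUB r3<-Add1  regs: r0:Mul2,r1:Mul1,r2:8,r3:Add1,r4:7
  c6: -  regs: r0:Mul2,r1:Mul1,r2:8,r3:Add1,r4:7
  c7: -  regs: r0:Mul2,r1:Mul1,r2:8,r3:Add1,r4:7
  c8: CDB Mul1=3  regs: r0:Mul2,r1:3,r2:8,r3:Add1,r4:7
  c9: -  regs: r0:Mul2,r1:3,r2:8,r3:Add1,r4:7
  c10: CDB Add1=-5  regs: r0:Mul2,r1:3,r2:8,r3:-5,r4:7
  c11: -  regs: r0:Mul2,r1:3,r2:8,r3:-5,r4:7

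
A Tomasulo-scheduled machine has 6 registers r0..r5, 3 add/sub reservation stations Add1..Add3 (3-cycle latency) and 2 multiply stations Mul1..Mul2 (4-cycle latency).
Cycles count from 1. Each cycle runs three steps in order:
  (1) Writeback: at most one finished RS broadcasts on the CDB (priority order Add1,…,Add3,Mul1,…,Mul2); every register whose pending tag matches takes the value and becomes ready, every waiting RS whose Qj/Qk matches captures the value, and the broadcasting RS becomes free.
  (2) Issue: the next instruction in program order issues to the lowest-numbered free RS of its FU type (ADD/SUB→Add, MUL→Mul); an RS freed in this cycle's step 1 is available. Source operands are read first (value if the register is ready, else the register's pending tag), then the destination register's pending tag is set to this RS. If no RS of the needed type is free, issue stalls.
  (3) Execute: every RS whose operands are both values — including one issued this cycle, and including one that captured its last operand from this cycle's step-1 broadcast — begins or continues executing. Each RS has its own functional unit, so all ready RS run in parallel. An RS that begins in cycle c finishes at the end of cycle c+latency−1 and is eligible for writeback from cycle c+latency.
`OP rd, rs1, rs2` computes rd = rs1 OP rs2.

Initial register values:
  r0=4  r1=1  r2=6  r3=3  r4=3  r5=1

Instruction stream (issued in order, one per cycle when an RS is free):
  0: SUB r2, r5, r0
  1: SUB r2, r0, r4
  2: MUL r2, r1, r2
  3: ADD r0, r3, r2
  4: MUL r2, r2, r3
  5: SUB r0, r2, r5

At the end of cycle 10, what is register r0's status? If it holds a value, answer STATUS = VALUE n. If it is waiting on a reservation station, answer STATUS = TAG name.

cycle 1: issue SUB r2<-Add1 // r0:4,r1:1,r2:Add1,r3:3,r4:3,r5:1
cycle 2: issue SUB r2<-Add2 // r0:4,r1:1,r2:Add2,r3:3,r4:3,r5:1
cycle 3: issue MUL r2<-Mul1 // r0:4,r1:1,r2:Mul1,r3:3,r4:3,r5:1
cycle 4: CDB Add1=-3; issue ADD r0<-Add1 // r0:Add1,r1:1,r2:Mul1,r3:3,r4:3,r5:1
cycle 5: CDB Add2=1; issue MUL r2<-Mul2 // r0:Add1,r1:1,r2:Mul2,r3:3,r4:3,r5:1
cycle 6: issue SUB r0<-Add2 // r0:Add2,r1:1,r2:Mul2,r3:3,r4:3,r5:1
cycle 7: - // r0:Add2,r1:1,r2:Mul2,r3:3,r4:3,r5:1
cycle 8: - // r0:Add2,r1:1,r2:Mul2,r3:3,r4:3,r5:1
cycle 9: CDB Mul1=1 // r0:Add2,r1:1,r2:Mul2,r3:3,r4:3,r5:1
cycle 10: - // r0:Add2,r1:1,r2:Mul2,r3:3,r4:3,r5:1

STATUS = TAG Add2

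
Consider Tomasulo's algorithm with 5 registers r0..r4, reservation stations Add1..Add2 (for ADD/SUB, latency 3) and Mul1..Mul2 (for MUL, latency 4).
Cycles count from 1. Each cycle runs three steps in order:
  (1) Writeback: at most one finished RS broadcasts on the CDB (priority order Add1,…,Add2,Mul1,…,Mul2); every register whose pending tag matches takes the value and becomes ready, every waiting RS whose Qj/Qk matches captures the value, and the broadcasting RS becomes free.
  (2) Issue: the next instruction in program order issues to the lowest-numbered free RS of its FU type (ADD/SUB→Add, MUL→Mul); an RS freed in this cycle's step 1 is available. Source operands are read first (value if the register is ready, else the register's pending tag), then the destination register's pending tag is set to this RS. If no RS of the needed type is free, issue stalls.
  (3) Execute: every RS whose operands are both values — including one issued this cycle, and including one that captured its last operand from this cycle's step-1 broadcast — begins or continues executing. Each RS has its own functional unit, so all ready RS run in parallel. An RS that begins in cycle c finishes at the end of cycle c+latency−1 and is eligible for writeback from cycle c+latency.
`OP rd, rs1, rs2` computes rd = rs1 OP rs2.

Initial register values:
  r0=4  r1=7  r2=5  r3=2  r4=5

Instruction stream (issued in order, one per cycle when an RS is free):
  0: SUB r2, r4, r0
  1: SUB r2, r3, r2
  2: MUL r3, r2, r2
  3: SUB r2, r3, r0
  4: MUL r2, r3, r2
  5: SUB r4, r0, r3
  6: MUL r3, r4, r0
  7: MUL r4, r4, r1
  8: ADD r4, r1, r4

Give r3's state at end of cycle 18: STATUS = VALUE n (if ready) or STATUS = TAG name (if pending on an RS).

STATUS = TAG Mul1

c1: issue SUB r2<-Add1 | r0:4,r1:7,r2:Add1,r3:2,r4:5
c2: issue SUB r2<-Add2 | r0:4,r1:7,r2:Add2,r3:2,r4:5
c3: issue MUL r3<-Mul1 | r0:4,r1:7,r2:Add2,r3:Mul1,r4:5
c4: CDB Add1=1; issue SUB r2<-Add1 | r0:4,r1:7,r2:Add1,r3:Mul1,r4:5
c5: issue MUL r2<-Mul2 | r0:4,r1:7,r2:Mul2,r3:Mul1,r4:5
c6: stall | r0:4,r1:7,r2:Mul2,r3:Mul1,r4:5
c7: CDB Add2=1; issue SUB r4<-Add2 | r0:4,r1:7,r2:Mul2,r3:Mul1,r4:Add2
c8: stall | r0:4,r1:7,r2:Mul2,r3:Mul1,r4:Add2
c9: stall | r0:4,r1:7,r2:Mul2,r3:Mul1,r4:Add2
c10: stall | r0:4,r1:7,r2:Mul2,r3:Mul1,r4:Add2
c11: CDB Mul1=1; issue MUL r3<-Mul1 | r0:4,r1:7,r2:Mul2,r3:Mul1,r4:Add2
c12: stall | r0:4,r1:7,r2:Mul2,r3:Mul1,r4:Add2
c13: stall | r0:4,r1:7,r2:Mul2,r3:Mul1,r4:Add2
c14: CDB Add1=-3; stall | r0:4,r1:7,r2:Mul2,r3:Mul1,r4:Add2
c15: CDB Add2=3; stall | r0:4,r1:7,r2:Mul2,r3:Mul1,r4:3
c16: stall | r0:4,r1:7,r2:Mul2,r3:Mul1,r4:3
c17: stall | r0:4,r1:7,r2:Mul2,r3:Mul1,r4:3
c18: CDB Mul2=-3; issue MUL r4<-Mul2 | r0:4,r1:7,r2:-3,r3:Mul1,r4:Mul2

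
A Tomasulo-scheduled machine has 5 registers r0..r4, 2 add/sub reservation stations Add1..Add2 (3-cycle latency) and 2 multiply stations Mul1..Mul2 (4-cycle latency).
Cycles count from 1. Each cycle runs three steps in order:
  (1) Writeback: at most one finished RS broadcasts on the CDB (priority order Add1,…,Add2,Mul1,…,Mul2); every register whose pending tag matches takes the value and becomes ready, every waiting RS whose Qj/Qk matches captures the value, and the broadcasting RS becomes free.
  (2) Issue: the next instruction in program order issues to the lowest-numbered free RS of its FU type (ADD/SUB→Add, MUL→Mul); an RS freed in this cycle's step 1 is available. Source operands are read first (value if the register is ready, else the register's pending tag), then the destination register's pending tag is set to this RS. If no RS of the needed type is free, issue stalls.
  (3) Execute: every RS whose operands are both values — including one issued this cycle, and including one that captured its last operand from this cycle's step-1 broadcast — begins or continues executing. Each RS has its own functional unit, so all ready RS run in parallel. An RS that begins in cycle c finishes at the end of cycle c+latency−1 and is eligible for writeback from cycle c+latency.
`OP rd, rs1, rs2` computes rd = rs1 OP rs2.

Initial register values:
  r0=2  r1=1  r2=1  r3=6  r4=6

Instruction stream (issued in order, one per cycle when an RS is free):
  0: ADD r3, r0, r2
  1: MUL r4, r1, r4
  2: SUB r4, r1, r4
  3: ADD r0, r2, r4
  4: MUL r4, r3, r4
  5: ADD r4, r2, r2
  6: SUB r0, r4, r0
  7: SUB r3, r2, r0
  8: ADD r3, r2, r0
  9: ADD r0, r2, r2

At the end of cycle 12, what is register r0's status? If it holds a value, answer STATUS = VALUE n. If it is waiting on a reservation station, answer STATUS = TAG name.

c1: issue ADD r3<-Add1 | r0:2,r1:1,r2:1,r3:Add1,r4:6
c2: issue MUL r4<-Mul1 | r0:2,r1:1,r2:1,r3:Add1,r4:Mul1
c3: issue SUB r4<-Add2 | r0:2,r1:1,r2:1,r3:Add1,r4:Add2
c4: CDB Add1=3; issue ADD r0<-Add1 | r0:Add1,r1:1,r2:1,r3:3,r4:Add2
c5: issue MUL r4<-Mul2 | r0:Add1,r1:1,r2:1,r3:3,r4:Mul2
c6: CDB Mul1=6; stall | r0:Add1,r1:1,r2:1,r3:3,r4:Mul2
c7: stall | r0:Add1,r1:1,r2:1,r3:3,r4:Mul2
c8: stall | r0:Add1,r1:1,r2:1,r3:3,r4:Mul2
c9: CDB Add2=-5; issue ADD r4<-Add2 | r0:Add1,r1:1,r2:1,r3:3,r4:Add2
c10: stall | r0:Add1,r1:1,r2:1,r3:3,r4:Add2
c11: stall | r0:Add1,r1:1,r2:1,r3:3,r4:Add2
c12: CDB Add1=-4; issue SUB r0<-Add1 | r0:Add1,r1:1,r2:1,r3:3,r4:Add2

STATUS = TAG Add1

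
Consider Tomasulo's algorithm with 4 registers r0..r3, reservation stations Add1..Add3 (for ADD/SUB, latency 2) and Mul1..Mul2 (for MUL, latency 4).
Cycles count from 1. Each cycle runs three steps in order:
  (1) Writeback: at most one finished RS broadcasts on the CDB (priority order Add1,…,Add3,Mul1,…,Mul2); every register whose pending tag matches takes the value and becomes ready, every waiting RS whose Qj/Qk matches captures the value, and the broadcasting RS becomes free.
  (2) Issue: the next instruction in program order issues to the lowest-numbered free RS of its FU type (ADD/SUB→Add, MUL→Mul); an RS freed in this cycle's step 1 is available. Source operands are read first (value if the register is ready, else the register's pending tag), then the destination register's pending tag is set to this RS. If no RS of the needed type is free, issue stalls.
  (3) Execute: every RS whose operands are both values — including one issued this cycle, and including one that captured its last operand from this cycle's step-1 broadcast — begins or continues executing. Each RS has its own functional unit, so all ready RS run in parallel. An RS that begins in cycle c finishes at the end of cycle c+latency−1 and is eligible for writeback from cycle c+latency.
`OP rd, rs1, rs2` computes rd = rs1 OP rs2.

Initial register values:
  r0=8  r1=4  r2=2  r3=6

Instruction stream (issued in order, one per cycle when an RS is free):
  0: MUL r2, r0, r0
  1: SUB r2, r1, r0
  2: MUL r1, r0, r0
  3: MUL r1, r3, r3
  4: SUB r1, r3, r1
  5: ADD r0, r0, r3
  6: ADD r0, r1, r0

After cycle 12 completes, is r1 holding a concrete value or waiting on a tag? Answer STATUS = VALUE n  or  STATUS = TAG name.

STATUS = VALUE -30

  c1: issue MUL r2<-Mul1  regs: r0:8,r1:4,r2:Mul1,r3:6
  c2: issue SUB r2<-Add1  regs: r0:8,r1:4,r2:Add1,r3:6
  c3: issue MUL r1<-Mul2  regs: r0:8,r1:Mul2,r2:Add1,r3:6
  c4: CDB Add1=-4; stall  regs: r0:8,r1:Mul2,r2:-4,r3:6
  c5: CDB Mul1=64; issue MUL r1<-Mul1  regs: r0:8,r1:Mul1,r2:-4,r3:6
  c6: issue SUB r1<-Add1  regs: r0:8,r1:Add1,r2:-4,r3:6
  c7: CDB Mul2=64; issue ADD r0<-Add2  regs: r0:Add2,r1:Add1,r2:-4,r3:6
  c8: issue ADD r0<-Add3  regs: r0:Add3,r1:Add1,r2:-4,r3:6
  c9: CDB Add2=14  regs: r0:Add3,r1:Add1,r2:-4,r3:6
  c10: CDB Mul1=36  regs: r0:Add3,r1:Add1,r2:-4,r3:6
  c11: -  regs: r0:Add3,r1:Add1,r2:-4,r3:6
  c12: CDB Add1=-30  regs: r0:Add3,r1:-30,r2:-4,r3:6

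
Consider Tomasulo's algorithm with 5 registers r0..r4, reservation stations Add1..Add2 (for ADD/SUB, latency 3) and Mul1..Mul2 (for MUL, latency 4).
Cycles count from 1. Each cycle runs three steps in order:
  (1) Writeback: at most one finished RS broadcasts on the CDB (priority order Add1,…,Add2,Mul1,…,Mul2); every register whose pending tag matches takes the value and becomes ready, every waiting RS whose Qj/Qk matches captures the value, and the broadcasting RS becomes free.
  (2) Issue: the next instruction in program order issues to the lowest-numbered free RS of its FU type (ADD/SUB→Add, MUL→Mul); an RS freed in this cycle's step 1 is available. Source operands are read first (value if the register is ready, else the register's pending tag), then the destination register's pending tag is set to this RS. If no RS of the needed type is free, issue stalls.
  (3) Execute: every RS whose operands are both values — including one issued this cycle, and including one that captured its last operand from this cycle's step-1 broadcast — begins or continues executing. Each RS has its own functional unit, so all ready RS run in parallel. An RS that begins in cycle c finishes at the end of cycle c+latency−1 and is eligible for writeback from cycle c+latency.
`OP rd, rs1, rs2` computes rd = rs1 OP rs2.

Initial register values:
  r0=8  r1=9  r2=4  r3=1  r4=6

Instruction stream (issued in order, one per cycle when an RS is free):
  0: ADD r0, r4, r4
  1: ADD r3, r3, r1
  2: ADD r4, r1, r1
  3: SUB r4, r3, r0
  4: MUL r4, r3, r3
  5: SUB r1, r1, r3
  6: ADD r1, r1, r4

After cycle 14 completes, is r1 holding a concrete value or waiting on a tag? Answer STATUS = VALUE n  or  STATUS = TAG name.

c1: issue ADD r0<-Add1 | r0:Add1,r1:9,r2:4,r3:1,r4:6
c2: issue ADD r3<-Add2 | r0:Add1,r1:9,r2:4,r3:Add2,r4:6
c3: stall | r0:Add1,r1:9,r2:4,r3:Add2,r4:6
c4: CDB Add1=12; issue ADD r4<-Add1 | r0:12,r1:9,r2:4,r3:Add2,r4:Add1
c5: CDB Add2=10; issue SUB r4<-Add2 | r0:12,r1:9,r2:4,r3:10,r4:Add2
c6: issue MUL r4<-Mul1 | r0:12,r1:9,r2:4,r3:10,r4:Mul1
c7: CDB Add1=18; issue SUB r1<-Add1 | r0:12,r1:Add1,r2:4,r3:10,r4:Mul1
c8: CDB Add2=-2; issue ADD r1<-Add2 | r0:12,r1:Add2,r2:4,r3:10,r4:Mul1
c9: - | r0:12,r1:Add2,r2:4,r3:10,r4:Mul1
c10: CDB Add1=-1 | r0:12,r1:Add2,r2:4,r3:10,r4:Mul1
c11: CDB Mul1=100 | r0:12,r1:Add2,r2:4,r3:10,r4:100
c12: - | r0:12,r1:Add2,r2:4,r3:10,r4:100
c13: - | r0:12,r1:Add2,r2:4,r3:10,r4:100
c14: CDB Add2=99 | r0:12,r1:99,r2:4,r3:10,r4:100

STATUS = VALUE 99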